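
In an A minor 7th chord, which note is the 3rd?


Step by step:
Minor 7th chord = root + minor 3rd + perfect 5th + minor 7th
Seventh chords stack in thirds, so the letter names are A-C-E-G
Root: A
Minor 3rd above A: C
Perfect 5th above A: E
Minor 7th above A: G
The 3rd = C


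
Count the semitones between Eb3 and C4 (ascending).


Absolute semitone position = octave×12 + chromatic position
Eb3: 3×12 + 3 = 39
C4: 4×12 + 0 = 48
Difference = 48 - 39 = 9
= 9 semitones


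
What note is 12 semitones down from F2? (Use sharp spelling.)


Let's work it out.
F2: chromatic position 5 in octave 2 → absolute = 2×12 + 5 = 29
Transpose down 12: 29 - 12 = 17
17 = 1×12 + 5 → F in octave 1
Result = F1


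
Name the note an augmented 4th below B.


Reasoning:
A 4th spans 4 letter names, so from B we land on F
An augmented 4th = 6 semitones below B
Spell F at that pitch: F
= F


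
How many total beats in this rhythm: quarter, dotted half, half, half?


Let's work it out.
Beat values:
  quarter = 1 beat
  dotted half = 3 beats
  half = 2 beats
  half = 2 beats
Sum = 1 + 3 + 2 + 2
= 8 beats


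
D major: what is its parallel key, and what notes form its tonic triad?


Working:
Parallel keys share the same tonic but differ in mode
D major → parallel is D minor
Tonic triad of D minor = D F A
= D minor; triad = D F A


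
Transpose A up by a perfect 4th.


Working:
perfect 4th: 4 letter names, 5 semitones
Letter: A + 3 → D
Pitch: A + 5 semitones, spelled as a D → D
= D


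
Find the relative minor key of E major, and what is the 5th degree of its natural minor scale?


The relative minor shares the major's key signature and starts on its 6th degree
6th degree = a major 6th above the tonic; a major 6th above E is C#
→ relative minor of E major is C# minor
C# natural minor scale: C# D# E F# G# A B
= C# minor; 5th degree = G#


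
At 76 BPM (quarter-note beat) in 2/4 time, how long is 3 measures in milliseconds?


Reasoning:
Quarter-note beat duration = 60000 / 76 ms
Beats per measure (2/4) = 2
One measure = 2 × 60000 / 76 = 120000 / 76 ms
3 measures = 3 × 120000 / 76 = 360000 / 76
= 4736.8 ms


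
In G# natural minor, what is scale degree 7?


Solution.
Natural minor scale pattern: W-H-W-W-H-W-W (2-1-2-2-1-2-2 semitones)
Starting from G#:
  G# + 2 semitones → A#
  A# + 1 semitone → B
  B + 2 semitones → C#
  C# + 2 semitones → D#
  D# + 1 semitone → E
  E + 2 semitones → F#
  F# + 2 semitones → G#
Scale: G# A# B C# D# E F#
Degree 7 = F#


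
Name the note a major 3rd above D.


Step by step:
A 3rd spans 3 letter names, so from D we land on F
A major 3rd = 4 semitones above D
Spell F at that pitch: F#
= F#


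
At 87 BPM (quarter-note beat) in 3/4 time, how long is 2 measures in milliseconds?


Working:
Quarter-note beat duration = 60000 / 87 ms
Beats per measure (3/4) = 3
One measure = 3 × 60000 / 87 = 180000 / 87 ms
2 measures = 2 × 180000 / 87 = 360000 / 87
= 4137.9 ms


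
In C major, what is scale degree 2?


Solution.
Major scale pattern: W-W-H-W-W-W-H (2-2-1-2-2-2-1 semitones)
Starting from C:
  C + 2 semitones → D
  D + 2 semitones → E
  E + 1 semitone → F
  F + 2 semitones → G
  G + 2 semitones → A
  A + 2 semitones → B
  B + 1 semitone → C
Scale: C D E F G A B
Degree 2 = D


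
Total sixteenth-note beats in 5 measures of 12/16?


Let's work it out.
Time signature 12/16: the bottom number 16 means the sixteenth note gets one count
The top number 12 means 12 sixteenth-note beats per measure
Total = 12 × 5 measures
= 60 sixteenth-note beats


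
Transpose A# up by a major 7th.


Let's work it out.
major 7th: 7 letter names, 11 semitones
Letter: A + 6 → G
Pitch: A# + 11 semitones, spelled as a G → G##
= G##


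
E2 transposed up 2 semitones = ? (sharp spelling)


Let's work it out.
E2: chromatic position 4 in octave 2 → absolute = 2×12 + 4 = 28
Transpose up 2: 28 + 2 = 30
30 = 2×12 + 6 → F# in octave 2
Result = F#2


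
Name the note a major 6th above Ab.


Solution.
A 6th spans 6 letter names, so from A we land on F
A major 6th = 9 semitones above Ab
Spell F at that pitch: F
= F


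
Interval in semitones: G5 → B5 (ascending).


Absolute semitone position = octave×12 + chromatic position
G5: 5×12 + 7 = 67
B5: 5×12 + 11 = 71
Difference = 71 - 67 = 4
= 4 semitones


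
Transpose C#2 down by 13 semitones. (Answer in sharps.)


C#2: chromatic position 1 in octave 2 → absolute = 2×12 + 1 = 25
Transpose down 13: 25 - 13 = 12
12 = 1×12 + 0 → C in octave 1
Result = C1


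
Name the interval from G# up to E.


Letter names: G → E spans 6 letter names → a 6th
Semitones: G# → E = 8 half-steps
A 6th of 8 semitones is a minor 6th
= minor 6th


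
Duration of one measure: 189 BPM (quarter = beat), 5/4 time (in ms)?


Quarter-note beat duration = 60000 / 189 ms
Beats per measure (5/4) = 5
One measure = 5 × 60000 / 189 = 300000 / 189 ms
= 1587.3 ms


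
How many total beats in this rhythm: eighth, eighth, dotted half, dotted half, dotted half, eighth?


Beat values:
  eighth = 0.5 beats
  eighth = 0.5 beats
  dotted half = 3 beats
  dotted half = 3 beats
  dotted half = 3 beats
  eighth = 0.5 beats
Sum = 0.5 + 0.5 + 3 + 3 + 3 + 0.5
= 10.5 beats


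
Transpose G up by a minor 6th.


Reasoning:
minor 6th: 6 letter names, 8 semitones
Letter: G + 5 → E
Pitch: G + 8 semitones, spelled as an E → Eb
= Eb


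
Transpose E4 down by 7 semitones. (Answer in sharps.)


Working:
E4: chromatic position 4 in octave 4 → absolute = 4×12 + 4 = 52
Transpose down 7: 52 - 7 = 45
45 = 3×12 + 9 → A in octave 3
Result = A3


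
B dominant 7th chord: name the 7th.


Dominant 7th chord = root + major 3rd + perfect 5th + minor 7th
Seventh chords stack in thirds, so the letter names are B-D-F-A
Root: B
Major 3rd above B: D#
Perfect 5th above B: F#
Minor 7th above B: A
The 7th = A


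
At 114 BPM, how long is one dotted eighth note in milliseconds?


Reasoning:
One quarter-note beat = 60000 / BPM = 60000 / 114 ms
Dotted eighth note = 3/4 × quarter note
Duration = 3/4 × 60000 / 114 = 45000 / 114
= 394.7 ms


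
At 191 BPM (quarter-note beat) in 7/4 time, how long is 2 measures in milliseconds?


Reasoning:
Quarter-note beat duration = 60000 / 191 ms
Beats per measure (7/4) = 7
One measure = 7 × 60000 / 191 = 420000 / 191 ms
2 measures = 2 × 420000 / 191 = 840000 / 191
= 4397.9 ms


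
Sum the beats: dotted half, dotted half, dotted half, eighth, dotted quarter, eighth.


Beat values:
  dotted half = 3 beats
  dotted half = 3 beats
  dotted half = 3 beats
  eighth = 0.5 beats
  dotted quarter = 1.5 beats
  eighth = 0.5 beats
Sum = 3 + 3 + 3 + 0.5 + 1.5 + 0.5
= 11.5 beats


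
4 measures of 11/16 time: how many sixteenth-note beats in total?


Working:
Time signature 11/16: the bottom number 16 means the sixteenth note gets one count
The top number 11 means 11 sixteenth-note beats per measure
Total = 11 × 4 measures
= 44 sixteenth-note beats


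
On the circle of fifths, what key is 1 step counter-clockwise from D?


Solution.
Each counter-clockwise step moves down a perfect 5th (= up a perfect 4th)
From D: D → G
= G


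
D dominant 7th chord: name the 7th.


Dominant 7th chord = root + major 3rd + perfect 5th + minor 7th
Seventh chords stack in thirds, so the letter names are D-F-A-C
Root: D
Major 3rd above D: F#
Perfect 5th above D: A
Minor 7th above D: C
The 7th = C


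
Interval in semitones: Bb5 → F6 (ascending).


Absolute semitone position = octave×12 + chromatic position
Bb5: 5×12 + 10 = 70
F6: 6×12 + 5 = 77
Difference = 77 - 70 = 7
= 7 semitones


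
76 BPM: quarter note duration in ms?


Reasoning:
One quarter-note beat = 60000 / BPM = 60000 / 76 ms
Duration = 60000 / 76
= 789.5 ms


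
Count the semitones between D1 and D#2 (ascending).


Step by step:
Absolute semitone position = octave×12 + chromatic position
D1: 1×12 + 2 = 14
D#2: 2×12 + 3 = 27
Difference = 27 - 14 = 13
= 13 semitones


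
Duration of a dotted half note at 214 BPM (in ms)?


Solution.
One quarter-note beat = 60000 / BPM = 60000 / 214 ms
Dotted half note = 3 × quarter note
Duration = 3 × 60000 / 214 = 180000 / 214
= 841.1 ms


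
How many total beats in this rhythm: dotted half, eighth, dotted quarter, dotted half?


Let's work it out.
Beat values:
  dotted half = 3 beats
  eighth = 0.5 beats
  dotted quarter = 1.5 beats
  dotted half = 3 beats
Sum = 3 + 0.5 + 1.5 + 3
= 8 beats


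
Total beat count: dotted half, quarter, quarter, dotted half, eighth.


Solution.
Beat values:
  dotted half = 3 beats
  quarter = 1 beat
  quarter = 1 beat
  dotted half = 3 beats
  eighth = 0.5 beats
Sum = 3 + 1 + 1 + 3 + 0.5
= 8.5 beats


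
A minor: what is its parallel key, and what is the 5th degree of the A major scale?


Step by step:
Parallel keys share the same tonic but differ in mode
A minor → parallel is A major
A major scale: A B C# D E F# G#
= A major; 5th degree = E


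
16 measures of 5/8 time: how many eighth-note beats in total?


Let's work it out.
Time signature 5/8: the bottom number 8 means the eighth note gets one count
The top number 5 means 5 eighth-note beats per measure
Total = 5 × 16 measures
= 80 eighth-note beats


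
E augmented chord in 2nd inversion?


Step by step:
Root position: E G# B#
2nd inversion: move root and 3rd up an octave
Bass note: B#
Notes (bottom to top) = B# E G#


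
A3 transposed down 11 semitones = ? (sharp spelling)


Step by step:
A3: chromatic position 9 in octave 3 → absolute = 3×12 + 9 = 45
Transpose down 11: 45 - 11 = 34
34 = 2×12 + 10 → A# in octave 2
Result = A#2


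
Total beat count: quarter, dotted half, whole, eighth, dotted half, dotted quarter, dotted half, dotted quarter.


Reasoning:
Beat values:
  quarter = 1 beat
  dotted half = 3 beats
  whole = 4 beats
  eighth = 0.5 beats
  dotted half = 3 beats
  dotted quarter = 1.5 beats
  dotted half = 3 beats
  dotted quarter = 1.5 beats
Sum = 1 + 3 + 4 + 0.5 + 3 + 1.5 + 3 + 1.5
= 17.5 beats


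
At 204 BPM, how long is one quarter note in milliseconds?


One quarter-note beat = 60000 / BPM = 60000 / 204 ms
Duration = 60000 / 204
= 294.1 ms


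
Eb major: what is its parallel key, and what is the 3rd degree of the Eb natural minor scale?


Solution.
Parallel keys share the same tonic but differ in mode
Eb major → parallel is Eb minor
Eb natural minor scale: Eb F Gb Ab Bb Cb Db
= Eb minor; 3rd degree = Gb


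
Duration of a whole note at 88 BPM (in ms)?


One quarter-note beat = 60000 / BPM = 60000 / 88 ms
Whole note = 4 × quarter note
Duration = 4 × 60000 / 88 = 240000 / 88
= 2727.3 ms


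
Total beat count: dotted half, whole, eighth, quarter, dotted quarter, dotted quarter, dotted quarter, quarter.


Working:
Beat values:
  dotted half = 3 beats
  whole = 4 beats
  eighth = 0.5 beats
  quarter = 1 beat
  dotted quarter = 1.5 beats
  dotted quarter = 1.5 beats
  dotted quarter = 1.5 beats
  quarter = 1 beat
Sum = 3 + 4 + 0.5 + 1 + 1.5 + 1.5 + 1.5 + 1
= 14 beats


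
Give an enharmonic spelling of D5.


Solution.
Enharmonic notes sound the same pitch but are spelled with different letter names
D and C## name the same pitch class
= C##5


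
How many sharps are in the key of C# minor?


Sharp minor keys follow the circle of fifths: A(0), E(1), B(2), F#(3), C#(4), G#(5), D#(6), A#(7)
C# minor has 4 sharps
Order of sharps: F# C# G# D# A# E# B# → first 4: F#, C#, G#, D#
= 4 sharps


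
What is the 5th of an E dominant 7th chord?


Step by step:
Dominant 7th chord = root + major 3rd + perfect 5th + minor 7th
Seventh chords stack in thirds, so the letter names are E-G-B-D
Root: E
Major 3rd above E: G#
Perfect 5th above E: B
Minor 7th above E: D
The 5th = B


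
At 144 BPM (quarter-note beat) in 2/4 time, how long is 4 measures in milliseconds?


Quarter-note beat duration = 60000 / 144 ms
Beats per measure (2/4) = 2
One measure = 2 × 60000 / 144 = 120000 / 144 ms
4 measures = 4 × 120000 / 144 = 480000 / 144
= 3333.3 ms


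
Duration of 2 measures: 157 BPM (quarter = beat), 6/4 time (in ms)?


Reasoning:
Quarter-note beat duration = 60000 / 157 ms
Beats per measure (6/4) = 6
One measure = 6 × 60000 / 157 = 360000 / 157 ms
2 measures = 2 × 360000 / 157 = 720000 / 157
= 4586.0 ms


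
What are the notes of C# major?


Major scale pattern: W-W-H-W-W-W-H (2-2-1-2-2-2-1 semitones)
Starting from C#:
  C# + 2 semitones → D#
  D# + 2 semitones → E#
  E# + 1 semitone → F#
  F# + 2 semitones → G#
  G# + 2 semitones → A#
  A# + 2 semitones → B#
  B# + 1 semitone → C#
Scale = C# D# E# F# G# A# B#


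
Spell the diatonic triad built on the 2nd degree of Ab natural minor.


Step by step:
Ab natural minor scale: Ab Bb Cb Db Eb Fb Gb
Diatonic triad on degree 2 stacks scale notes 2, 4, 6: Bb Db Fb
Bb→Db = 3 semitones; Bb→Fb = 6 semitones → diminished triad
= Bb Db Fb (diminished)


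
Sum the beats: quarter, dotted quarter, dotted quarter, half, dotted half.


Let's work it out.
Beat values:
  quarter = 1 beat
  dotted quarter = 1.5 beats
  dotted quarter = 1.5 beats
  half = 2 beats
  dotted half = 3 beats
Sum = 1 + 1.5 + 1.5 + 2 + 3
= 9 beats


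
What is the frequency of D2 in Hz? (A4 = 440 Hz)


Solution.
f = 440 × 2^(n/12) where n = semitones from A4
D2: -31 semitones from A4
f = 440 × 2^(-31/12)
f = 73.42 Hz


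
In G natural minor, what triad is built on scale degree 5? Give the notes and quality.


Working:
G natural minor scale: G A Bb C D Eb F
Diatonic triad on degree 5 stacks scale notes 5, 7, 2: D F A
D→F = 3 semitones; D→A = 7 semitones → minor triad
= D F A (minor)


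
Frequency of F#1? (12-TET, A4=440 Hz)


f = 440 × 2^(n/12) where n = semitones from A4
F#1: -39 semitones from A4
f = 440 × 2^(-39/12)
f = 46.25 Hz


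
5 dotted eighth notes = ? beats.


Reasoning:
Base eighth note = 1/2 beats
Dot 1 adds half the previous value: +1/4
One dotted eighth = 1/2 + 1/4 = 3/4
5 of them = 5 × 3/4 = 15/4
= 15/4 beats


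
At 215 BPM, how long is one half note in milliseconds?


Solution.
One quarter-note beat = 60000 / BPM = 60000 / 215 ms
Half note = 2 × quarter note
Duration = 2 × 60000 / 215 = 120000 / 215
= 558.1 ms


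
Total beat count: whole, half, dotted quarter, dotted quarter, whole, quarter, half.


Step by step:
Beat values:
  whole = 4 beats
  half = 2 beats
  dotted quarter = 1.5 beats
  dotted quarter = 1.5 beats
  whole = 4 beats
  quarter = 1 beat
  half = 2 beats
Sum = 4 + 2 + 1.5 + 1.5 + 4 + 1 + 2
= 16 beats


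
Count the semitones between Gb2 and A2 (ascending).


Let's work it out.
Absolute semitone position = octave×12 + chromatic position
Gb2: 2×12 + 6 = 30
A2: 2×12 + 9 = 33
Difference = 33 - 30 = 3
= 3 semitones


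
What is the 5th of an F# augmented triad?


Solution.
Augmented triad = root + major 3rd (4 semitones) + augmented 5th (8 semitones)
A triad on F# stacks thirds, so the chord tones use letter names F-A-C
Root: F#
Major 3rd above F#: A#
Augmented 5th above F#: C##
The 5th = C##


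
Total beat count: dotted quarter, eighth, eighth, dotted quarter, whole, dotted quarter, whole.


Working:
Beat values:
  dotted quarter = 1.5 beats
  eighth = 0.5 beats
  eighth = 0.5 beats
  dotted quarter = 1.5 beats
  whole = 4 beats
  dotted quarter = 1.5 beats
  whole = 4 beats
Sum = 1.5 + 0.5 + 0.5 + 1.5 + 4 + 1.5 + 4
= 13.5 beats


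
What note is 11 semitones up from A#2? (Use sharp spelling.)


Step by step:
A#2: chromatic position 10 in octave 2 → absolute = 2×12 + 10 = 34
Transpose up 11: 34 + 11 = 45
45 = 3×12 + 9 → A in octave 3
Result = A3


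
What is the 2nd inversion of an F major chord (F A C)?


Step by step:
Root position: F A C
2nd inversion: move root and 3rd up an octave
Bass note: C
Notes (bottom to top) = C F A


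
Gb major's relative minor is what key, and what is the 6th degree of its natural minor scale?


The relative minor shares the major's key signature and starts on its 6th degree
6th degree = a major 6th above the tonic; a major 6th above Gb is Eb
→ relative minor of Gb major is Eb minor
Eb natural minor scale: Eb F Gb Ab Bb Cb Db
= Eb minor; 6th degree = Cb


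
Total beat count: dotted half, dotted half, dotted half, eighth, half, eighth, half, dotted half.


Solution.
Beat values:
  dotted half = 3 beats
  dotted half = 3 beats
  dotted half = 3 beats
  eighth = 0.5 beats
  half = 2 beats
  eighth = 0.5 beats
  half = 2 beats
  dotted half = 3 beats
Sum = 3 + 3 + 3 + 0.5 + 2 + 0.5 + 2 + 3
= 17 beats


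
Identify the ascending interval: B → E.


Letter names: B → E spans 4 letter names → a 4th
Semitones: B → E = 5 half-steps
A 4th of 5 semitones is a perfect 4th
= perfect 4th


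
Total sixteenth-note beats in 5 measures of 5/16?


Time signature 5/16: the bottom number 16 means the sixteenth note gets one count
The top number 5 means 5 sixteenth-note beats per measure
Total = 5 × 5 measures
= 25 sixteenth-note beats


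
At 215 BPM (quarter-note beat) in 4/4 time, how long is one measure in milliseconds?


Solution.
Quarter-note beat duration = 60000 / 215 ms
Beats per measure (4/4) = 4
One measure = 4 × 60000 / 215 = 240000 / 215 ms
= 1116.3 ms


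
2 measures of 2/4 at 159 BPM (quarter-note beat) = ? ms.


Working:
Quarter-note beat duration = 60000 / 159 ms
Beats per measure (2/4) = 2
One measure = 2 × 60000 / 159 = 120000 / 159 ms
2 measures = 2 × 120000 / 159 = 240000 / 159
= 1509.4 ms


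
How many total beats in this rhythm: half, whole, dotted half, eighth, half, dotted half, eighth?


Step by step:
Beat values:
  half = 2 beats
  whole = 4 beats
  dotted half = 3 beats
  eighth = 0.5 beats
  half = 2 beats
  dotted half = 3 beats
  eighth = 0.5 beats
Sum = 2 + 4 + 3 + 0.5 + 2 + 3 + 0.5
= 15 beats


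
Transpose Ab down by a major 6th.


Solution.
major 6th: 6 letter names, 9 semitones
Letter: A - 5 → C
Pitch: Ab - 9 semitones, spelled as a C → Cb
= Cb


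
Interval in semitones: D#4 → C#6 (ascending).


Solution.
Absolute semitone position = octave×12 + chromatic position
D#4: 4×12 + 3 = 51
C#6: 6×12 + 1 = 73
Difference = 73 - 51 = 22
= 22 semitones


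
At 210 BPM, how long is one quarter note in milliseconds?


One quarter-note beat = 60000 / BPM = 60000 / 210 ms
Duration = 60000 / 210
= 285.7 ms


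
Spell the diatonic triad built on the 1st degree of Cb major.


Reasoning:
Cb major scale: Cb Db Eb Fb Gb Ab Bb
Diatonic triad on degree 1 stacks scale notes 1, 3, 5: Cb Eb Gb
Cb→Eb = 4 semitones; Cb→Gb = 7 semitones → major triad
= Cb Eb Gb (major)


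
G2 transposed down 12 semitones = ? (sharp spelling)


Step by step:
G2: chromatic position 7 in octave 2 → absolute = 2×12 + 7 = 31
Transpose down 12: 31 - 12 = 19
19 = 1×12 + 7 → G in octave 1
Result = G1


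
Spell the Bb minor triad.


Reasoning:
Minor triad = root + minor 3rd (3 semitones) + perfect 5th (7 semitones)
A triad on Bb stacks thirds, so the chord tones use letter names B-D-F
Root: Bb
Minor 3rd above Bb: Db
Perfect 5th above Bb: F
Chord = Bb Db F


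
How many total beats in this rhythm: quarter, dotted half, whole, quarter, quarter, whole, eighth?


Solution.
Beat values:
  quarter = 1 beat
  dotted half = 3 beats
  whole = 4 beats
  quarter = 1 beat
  quarter = 1 beat
  whole = 4 beats
  eighth = 0.5 beats
Sum = 1 + 3 + 4 + 1 + 1 + 4 + 0.5
= 14.5 beats


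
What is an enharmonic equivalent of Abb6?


Working:
Enharmonic notes sound the same pitch but are spelled with different letter names
Abb and G name the same pitch class
= G6


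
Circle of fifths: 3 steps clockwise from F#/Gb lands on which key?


Working:
Each clockwise step on the circle of fifths moves up a perfect 5th
From F#/Gb: F#/Gb → Db → Ab → Eb
= Eb


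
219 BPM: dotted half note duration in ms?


Let's work it out.
One quarter-note beat = 60000 / BPM = 60000 / 219 ms
Dotted half note = 3 × quarter note
Duration = 3 × 60000 / 219 = 180000 / 219
= 821.9 ms


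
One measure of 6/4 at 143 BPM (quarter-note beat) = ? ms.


Step by step:
Quarter-note beat duration = 60000 / 143 ms
Beats per measure (6/4) = 6
One measure = 6 × 60000 / 143 = 360000 / 143 ms
= 2517.5 ms


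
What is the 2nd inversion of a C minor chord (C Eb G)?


Working:
Root position: C Eb G
2nd inversion: move root and 3rd up an octave
Bass note: G
Notes (bottom to top) = G C Eb


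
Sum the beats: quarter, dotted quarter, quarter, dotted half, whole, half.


Beat values:
  quarter = 1 beat
  dotted quarter = 1.5 beats
  quarter = 1 beat
  dotted half = 3 beats
  whole = 4 beats
  half = 2 beats
Sum = 1 + 1.5 + 1 + 3 + 4 + 2
= 12.5 beats


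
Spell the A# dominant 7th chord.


Working:
Dominant 7th chord = root + major 3rd + perfect 5th + minor 7th
Seventh chords stack in thirds, so the letter names are A-C-E-G
Root: A#
Major 3rd above A#: C##
Perfect 5th above A#: E#
Minor 7th above A#: G#
Chord = A# C## E# G#


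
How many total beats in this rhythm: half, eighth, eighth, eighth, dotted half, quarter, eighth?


Working:
Beat values:
  half = 2 beats
  eighth = 0.5 beats
  eighth = 0.5 beats
  eighth = 0.5 beats
  dotted half = 3 beats
  quarter = 1 beat
  eighth = 0.5 beats
Sum = 2 + 0.5 + 0.5 + 0.5 + 3 + 1 + 0.5
= 8 beats


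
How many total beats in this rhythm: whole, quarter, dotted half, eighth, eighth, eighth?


Solution.
Beat values:
  whole = 4 beats
  quarter = 1 beat
  dotted half = 3 beats
  eighth = 0.5 beats
  eighth = 0.5 beats
  eighth = 0.5 beats
Sum = 4 + 1 + 3 + 0.5 + 0.5 + 0.5
= 9.5 beats


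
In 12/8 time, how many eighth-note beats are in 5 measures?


Time signature 12/8: the bottom number 8 means the eighth note gets one count
The top number 12 means 12 eighth-note beats per measure
Total = 12 × 5 measures
= 60 eighth-note beats


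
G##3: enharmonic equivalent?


Let's work it out.
Enharmonic notes sound the same pitch but are spelled with different letter names
G## and A name the same pitch class
= A3


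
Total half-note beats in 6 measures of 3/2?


Working:
Time signature 3/2: the bottom number 2 means the half note gets one count
The top number 3 means 3 half-note beats per measure
Total = 3 × 6 measures
= 18 half-note beats


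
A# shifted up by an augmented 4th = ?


augmented 4th: 4 letter names, 6 semitones
Letter: A + 3 → D
Pitch: A# + 6 semitones, spelled as a D → D##
= D##


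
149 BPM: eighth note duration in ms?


Solution.
One quarter-note beat = 60000 / BPM = 60000 / 149 ms
Eighth note = 1/2 × quarter note
Duration = 1/2 × 60000 / 149 = 30000 / 149
= 201.3 ms


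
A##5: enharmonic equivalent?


Let's work it out.
Enharmonic notes sound the same pitch but are spelled with different letter names
A## and B name the same pitch class
= B5


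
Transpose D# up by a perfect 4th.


Let's work it out.
perfect 4th: 4 letter names, 5 semitones
Letter: D + 3 → G
Pitch: D# + 5 semitones, spelled as a G → G#
= G#


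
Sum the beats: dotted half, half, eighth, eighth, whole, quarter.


Let's work it out.
Beat values:
  dotted half = 3 beats
  half = 2 beats
  eighth = 0.5 beats
  eighth = 0.5 beats
  whole = 4 beats
  quarter = 1 beat
Sum = 3 + 2 + 0.5 + 0.5 + 4 + 1
= 11 beats


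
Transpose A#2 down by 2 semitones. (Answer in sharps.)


A#2: chromatic position 10 in octave 2 → absolute = 2×12 + 10 = 34
Transpose down 2: 34 - 2 = 32
32 = 2×12 + 8 → G# in octave 2
Result = G#2


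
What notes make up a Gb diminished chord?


Step by step:
Diminished triad = root + minor 3rd (3 semitones) + diminished 5th (6 semitones)
A triad on Gb stacks thirds, so the chord tones use letter names G-B-D
Root: Gb
Minor 3rd above Gb: Bbb
Diminished 5th above Gb: Dbb
Chord = Gb Bbb Dbb


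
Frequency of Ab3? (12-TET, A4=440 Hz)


Working:
f = 440 × 2^(n/12) where n = semitones from A4
Ab3: -13 semitones from A4
f = 440 × 2^(-13/12)
f = 207.65 Hz


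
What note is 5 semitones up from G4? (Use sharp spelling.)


Reasoning:
G4: chromatic position 7 in octave 4 → absolute = 4×12 + 7 = 55
Transpose up 5: 55 + 5 = 60
60 = 5×12 + 0 → C in octave 5
Result = C5


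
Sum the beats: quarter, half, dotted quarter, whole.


Let's work it out.
Beat values:
  quarter = 1 beat
  half = 2 beats
  dotted quarter = 1.5 beats
  whole = 4 beats
Sum = 1 + 2 + 1.5 + 4
= 8.5 beats


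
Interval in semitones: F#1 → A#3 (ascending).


Reasoning:
Absolute semitone position = octave×12 + chromatic position
F#1: 1×12 + 6 = 18
A#3: 3×12 + 10 = 46
Difference = 46 - 18 = 28
= 28 semitones


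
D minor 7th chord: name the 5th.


Step by step:
Minor 7th chord = root + minor 3rd + perfect 5th + minor 7th
Seventh chords stack in thirds, so the letter names are D-F-A-C
Root: D
Minor 3rd above D: F
Perfect 5th above D: A
Minor 7th above D: C
The 5th = A


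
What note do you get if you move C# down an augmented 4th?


Solution.
augmented 4th: 4 letter names, 6 semitones
Letter: C - 3 → G
Pitch: C# - 6 semitones, spelled as a G → G
= G


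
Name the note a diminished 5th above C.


Working:
A 5th spans 5 letter names, so from C we land on G
A diminished 5th = 6 semitones above C
Spell G at that pitch: Gb
= Gb


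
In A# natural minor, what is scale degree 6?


Natural minor scale pattern: W-H-W-W-H-W-W (2-1-2-2-1-2-2 semitones)
Starting from A#:
  A# + 2 semitones → B#
  B# + 1 semitone → C#
  C# + 2 semitones → D#
  D# + 2 semitones → E#
  E# + 1 semitone → F#
  F# + 2 semitones → G#
  G# + 2 semitones → A#
Scale: A# B# C# D# E# F# G#
Degree 6 = F#


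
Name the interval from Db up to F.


Letter names: D → F spans 3 letter names → a 3rd
Semitones: Db → F = 4 half-steps
A 3rd of 4 semitones is a major 3rd
= major 3rd


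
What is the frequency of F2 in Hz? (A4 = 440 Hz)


f = 440 × 2^(n/12) where n = semitones from A4
F2: -28 semitones from A4
f = 440 × 2^(-28/12)
f = 87.31 Hz


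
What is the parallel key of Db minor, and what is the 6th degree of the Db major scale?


Step by step:
Parallel keys share the same tonic but differ in mode
Db minor → parallel is Db major
Db major scale: Db Eb F Gb Ab Bb C
= Db major; 6th degree = Bb


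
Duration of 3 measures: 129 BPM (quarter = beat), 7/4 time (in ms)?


Working:
Quarter-note beat duration = 60000 / 129 ms
Beats per measure (7/4) = 7
One measure = 7 × 60000 / 129 = 420000 / 129 ms
3 measures = 3 × 420000 / 129 = 1260000 / 129
= 9767.4 ms


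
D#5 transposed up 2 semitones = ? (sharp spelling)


D#5: chromatic position 3 in octave 5 → absolute = 5×12 + 3 = 63
Transpose up 2: 63 + 2 = 65
65 = 5×12 + 5 → F in octave 5
Result = F5


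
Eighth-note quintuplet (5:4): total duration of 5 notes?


Step by step:
Quintuplet: 5 notes occupy the space of 4 eighth notes
Space = 4 × 1/2 = 2 beats
Each quintuplet note = 2 / 5 = 2/5 beats
5 notes = 5 × 2/5 = 2
= 2 beats


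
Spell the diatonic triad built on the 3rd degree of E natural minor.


E natural minor scale: E F# G A B C D
Diatonic triad on degree 3 stacks scale notes 3, 5, 7: G B D
G→B = 4 semitones; G→D = 7 semitones → major triad
= G B D (major)


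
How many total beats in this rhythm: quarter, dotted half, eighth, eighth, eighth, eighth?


Let's work it out.
Beat values:
  quarter = 1 beat
  dotted half = 3 beats
  eighth = 0.5 beats
  eighth = 0.5 beats
  eighth = 0.5 beats
  eighth = 0.5 beats
Sum = 1 + 3 + 0.5 + 0.5 + 0.5 + 0.5
= 6 beats


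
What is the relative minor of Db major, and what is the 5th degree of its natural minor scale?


Working:
The relative minor shares the major's key signature and starts on its 6th degree
6th degree = a major 6th above the tonic; a major 6th above Db is Bb
→ relative minor of Db major is Bb minor
Bb natural minor scale: Bb C Db Eb F Gb Ab
= Bb minor; 5th degree = F


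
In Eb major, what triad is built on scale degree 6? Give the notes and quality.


Reasoning:
Eb major scale: Eb F G Ab Bb C D
Diatonic triad on degree 6 stacks scale notes 6, 1, 3: C Eb G
C→Eb = 3 semitones; C→G = 7 semitones → minor triad
= C Eb G (minor)


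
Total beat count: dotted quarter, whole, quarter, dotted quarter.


Let's work it out.
Beat values:
  dotted quarter = 1.5 beats
  whole = 4 beats
  quarter = 1 beat
  dotted quarter = 1.5 beats
Sum = 1.5 + 4 + 1 + 1.5
= 8 beats


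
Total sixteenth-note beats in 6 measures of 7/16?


Step by step:
Time signature 7/16: the bottom number 16 means the sixteenth note gets one count
The top number 7 means 7 sixteenth-note beats per measure
Total = 7 × 6 measures
= 42 sixteenth-note beats


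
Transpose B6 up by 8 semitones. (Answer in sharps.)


Let's work it out.
B6: chromatic position 11 in octave 6 → absolute = 6×12 + 11 = 83
Transpose up 8: 83 + 8 = 91
91 = 7×12 + 7 → G in octave 7
Result = G7


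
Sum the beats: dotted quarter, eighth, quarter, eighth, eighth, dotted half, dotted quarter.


Step by step:
Beat values:
  dotted quarter = 1.5 beats
  eighth = 0.5 beats
  quarter = 1 beat
  eighth = 0.5 beats
  eighth = 0.5 beats
  dotted half = 3 beats
  dotted quarter = 1.5 beats
Sum = 1.5 + 0.5 + 1 + 0.5 + 0.5 + 3 + 1.5
= 8.5 beats


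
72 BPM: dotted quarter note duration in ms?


Working:
One quarter-note beat = 60000 / BPM = 60000 / 72 ms
Dotted quarter note = 3/2 × quarter note
Duration = 3/2 × 60000 / 72 = 90000 / 72
= 1250.0 ms


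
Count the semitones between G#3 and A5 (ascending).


Absolute semitone position = octave×12 + chromatic position
G#3: 3×12 + 8 = 44
A5: 5×12 + 9 = 69
Difference = 69 - 44 = 25
= 25 semitones


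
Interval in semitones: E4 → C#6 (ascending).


Working:
Absolute semitone position = octave×12 + chromatic position
E4: 4×12 + 4 = 52
C#6: 6×12 + 1 = 73
Difference = 73 - 52 = 21
= 21 semitones


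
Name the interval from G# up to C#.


Letter names: G → C spans 4 letter names → a 4th
Semitones: G# → C# = 5 half-steps
A 4th of 5 semitones is a perfect 4th
= perfect 4th


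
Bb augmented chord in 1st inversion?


Reasoning:
Root position: Bb D F#
1st inversion: move root up an octave
Bass note: D
Notes (bottom to top) = D F# Bb


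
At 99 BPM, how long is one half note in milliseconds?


Working:
One quarter-note beat = 60000 / BPM = 60000 / 99 ms
Half note = 2 × quarter note
Duration = 2 × 60000 / 99 = 120000 / 99
= 1212.1 ms


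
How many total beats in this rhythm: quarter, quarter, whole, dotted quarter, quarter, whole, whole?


Let's work it out.
Beat values:
  quarter = 1 beat
  quarter = 1 beat
  whole = 4 beats
  dotted quarter = 1.5 beats
  quarter = 1 beat
  whole = 4 beats
  whole = 4 beats
Sum = 1 + 1 + 4 + 1.5 + 1 + 4 + 4
= 16.5 beats


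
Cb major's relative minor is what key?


Step by step:
The relative minor shares the major's key signature and starts on its 6th degree
6th degree = a major 6th above the tonic; a major 6th above Cb is Ab
→ relative minor of Cb major is Ab minor
= Ab minor


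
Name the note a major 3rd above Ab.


Reasoning:
A 3rd spans 3 letter names, so from A we land on C
A major 3rd = 4 semitones above Ab
Spell C at that pitch: C
= C


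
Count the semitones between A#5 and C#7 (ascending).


Absolute semitone position = octave×12 + chromatic position
A#5: 5×12 + 10 = 70
C#7: 7×12 + 1 = 85
Difference = 85 - 70 = 15
= 15 semitones


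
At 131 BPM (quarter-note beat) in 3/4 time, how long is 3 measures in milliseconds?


Working:
Quarter-note beat duration = 60000 / 131 ms
Beats per measure (3/4) = 3
One measure = 3 × 60000 / 131 = 180000 / 131 ms
3 measures = 3 × 180000 / 131 = 540000 / 131
= 4122.1 ms


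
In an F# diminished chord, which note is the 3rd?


Diminished triad = root + minor 3rd (3 semitones) + diminished 5th (6 semitones)
A triad on F# stacks thirds, so the chord tones use letter names F-A-C
Root: F#
Minor 3rd above F#: A
Diminished 5th above F#: C
The 3rd = A


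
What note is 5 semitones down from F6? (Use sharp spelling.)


Working:
F6: chromatic position 5 in octave 6 → absolute = 6×12 + 5 = 77
Transpose down 5: 77 - 5 = 72
72 = 6×12 + 0 → C in octave 6
Result = C6


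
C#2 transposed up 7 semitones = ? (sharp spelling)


Reasoning:
C#2: chromatic position 1 in octave 2 → absolute = 2×12 + 1 = 25
Transpose up 7: 25 + 7 = 32
32 = 2×12 + 8 → G# in octave 2
Result = G#2


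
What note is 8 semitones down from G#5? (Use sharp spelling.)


G#5: chromatic position 8 in octave 5 → absolute = 5×12 + 8 = 68
Transpose down 8: 68 - 8 = 60
60 = 5×12 + 0 → C in octave 5
Result = C5


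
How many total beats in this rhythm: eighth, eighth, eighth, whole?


Solution.
Beat values:
  eighth = 0.5 beats
  eighth = 0.5 beats
  eighth = 0.5 beats
  whole = 4 beats
Sum = 0.5 + 0.5 + 0.5 + 4
= 5.5 beats


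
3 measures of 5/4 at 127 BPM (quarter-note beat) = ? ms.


Working:
Quarter-note beat duration = 60000 / 127 ms
Beats per measure (5/4) = 5
One measure = 5 × 60000 / 127 = 300000 / 127 ms
3 measures = 3 × 300000 / 127 = 900000 / 127
= 7086.6 ms


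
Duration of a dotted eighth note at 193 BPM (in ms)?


Step by step:
One quarter-note beat = 60000 / BPM = 60000 / 193 ms
Dotted eighth note = 3/4 × quarter note
Duration = 3/4 × 60000 / 193 = 45000 / 193
= 233.2 ms


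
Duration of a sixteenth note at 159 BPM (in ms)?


Solution.
One quarter-note beat = 60000 / BPM = 60000 / 159 ms
Sixteenth note = 1/4 × quarter note
Duration = 1/4 × 60000 / 159 = 15000 / 159
= 94.3 ms


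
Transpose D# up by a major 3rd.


major 3rd: 3 letter names, 4 semitones
Letter: D + 2 → F
Pitch: D# + 4 semitones, spelled as an F → F##
= F##


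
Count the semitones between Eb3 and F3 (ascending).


Let's work it out.
Absolute semitone position = octave×12 + chromatic position
Eb3: 3×12 + 3 = 39
F3: 3×12 + 5 = 41
Difference = 41 - 39 = 2
= 2 semitones


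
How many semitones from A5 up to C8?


Absolute semitone position = octave×12 + chromatic position
A5: 5×12 + 9 = 69
C8: 8×12 + 0 = 96
Difference = 96 - 69 = 27
= 27 semitones


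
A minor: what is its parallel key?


Parallel keys share the same tonic but differ in mode
A minor → parallel is A major
= A major


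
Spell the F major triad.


Major triad = root + major 3rd (4 semitones) + perfect 5th (7 semitones)
A triad on F stacks thirds, so the chord tones use letter names F-A-C
Root: F
Major 3rd above F: A
Perfect 5th above F: C
Chord = F A C


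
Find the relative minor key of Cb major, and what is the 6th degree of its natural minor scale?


Solution.
The relative minor shares the major's key signature and starts on its 6th degree
6th degree = a major 6th above the tonic; a major 6th above Cb is Ab
→ relative minor of Cb major is Ab minor
Ab natural minor scale: Ab Bb Cb Db Eb Fb Gb
= Ab minor; 6th degree = Fb


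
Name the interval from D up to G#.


Working:
Letter names: D → G spans 4 letter names → a 4th
Semitones: D → G# = 6 half-steps
A 4th of 6 semitones is an augmented 4th
= augmented 4th


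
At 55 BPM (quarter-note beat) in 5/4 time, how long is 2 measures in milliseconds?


Let's work it out.
Quarter-note beat duration = 60000 / 55 ms
Beats per measure (5/4) = 5
One measure = 5 × 60000 / 55 = 300000 / 55 ms
2 measures = 2 × 300000 / 55 = 600000 / 55
= 10909.1 ms


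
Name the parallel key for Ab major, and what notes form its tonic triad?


Parallel keys share the same tonic but differ in mode
Ab major → parallel is Ab minor
Tonic triad of Ab minor = Ab Cb Eb
= Ab minor; triad = Ab Cb Eb


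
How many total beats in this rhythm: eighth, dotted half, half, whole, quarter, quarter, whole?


Reasoning:
Beat values:
  eighth = 0.5 beats
  dotted half = 3 beats
  half = 2 beats
  whole = 4 beats
  quarter = 1 beat
  quarter = 1 beat
  whole = 4 beats
Sum = 0.5 + 3 + 2 + 4 + 1 + 1 + 4
= 15.5 beats


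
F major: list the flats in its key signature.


Let's work it out.
Flat major keys: C(0), F(1), Bb(2), Eb(3), Ab(4), Db(5), Gb(6), Cb(7)
F major has 1 flat
Order of flats: Bb Eb Ab Db Gb Cb Fb → first 1: Bb
= Bb


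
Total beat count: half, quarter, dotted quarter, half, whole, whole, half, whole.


Solution.
Beat values:
  half = 2 beats
  quarter = 1 beat
  dotted quarter = 1.5 beats
  half = 2 beats
  whole = 4 beats
  whole = 4 beats
  half = 2 beats
  whole = 4 beats
Sum = 2 + 1 + 1.5 + 2 + 4 + 4 + 2 + 4
= 20.5 beats


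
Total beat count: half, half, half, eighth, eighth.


Step by step:
Beat values:
  half = 2 beats
  half = 2 beats
  half = 2 beats
  eighth = 0.5 beats
  eighth = 0.5 beats
Sum = 2 + 2 + 2 + 0.5 + 0.5
= 7 beats


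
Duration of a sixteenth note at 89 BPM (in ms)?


One quarter-note beat = 60000 / BPM = 60000 / 89 ms
Sixteenth note = 1/4 × quarter note
Duration = 1/4 × 60000 / 89 = 15000 / 89
= 168.5 ms


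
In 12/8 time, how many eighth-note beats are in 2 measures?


Time signature 12/8: the bottom number 8 means the eighth note gets one count
The top number 12 means 12 eighth-note beats per measure
Total = 12 × 2 measures
= 24 eighth-note beats


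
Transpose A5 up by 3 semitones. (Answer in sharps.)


A5: chromatic position 9 in octave 5 → absolute = 5×12 + 9 = 69
Transpose up 3: 69 + 3 = 72
72 = 6×12 + 0 → C in octave 6
Result = C6


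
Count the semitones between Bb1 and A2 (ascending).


Reasoning:
Absolute semitone position = octave×12 + chromatic position
Bb1: 1×12 + 10 = 22
A2: 2×12 + 9 = 33
Difference = 33 - 22 = 11
= 11 semitones


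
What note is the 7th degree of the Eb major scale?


Major scale pattern: W-W-H-W-W-W-H (2-2-1-2-2-2-1 semitones)
Starting from Eb:
  Eb + 2 semitones → F
  F + 2 semitones → G
  G + 1 semitone → Ab
  Ab + 2 semitones → Bb
  Bb + 2 semitones → C
  C + 2 semitones → D
  D + 1 semitone → Eb
Scale: Eb F G Ab Bb C D
Degree 7 = D


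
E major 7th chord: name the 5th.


Let's work it out.
Major 7th chord = root + major 3rd + perfect 5th + major 7th
Seventh chords stack in thirds, so the letter names are E-G-B-D
Root: E
Major 3rd above E: G#
Perfect 5th above E: B
Major 7th above E: D#
The 5th = B


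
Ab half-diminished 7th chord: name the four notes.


Solution.
Half-diminished 7th chord = root + minor 3rd + diminished 5th + minor 7th
Seventh chords stack in thirds, so the letter names are A-C-E-G
Root: Ab
Minor 3rd above Ab: Cb
Diminished 5th above Ab: Ebb
Minor 7th above Ab: Gb
Chord = Ab Cb Ebb Gb


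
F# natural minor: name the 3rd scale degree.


Let's work it out.
Natural minor scale pattern: W-H-W-W-H-W-W (2-1-2-2-1-2-2 semitones)
Starting from F#:
  F# + 2 semitones → G#
  G# + 1 semitone → A
  A + 2 semitones → B
  B + 2 semitones → C#
  C# + 1 semitone → D
  D + 2 semitones → E
  E + 2 semitones → F#
Scale: F# G# A B C# D E
Degree 3 = A


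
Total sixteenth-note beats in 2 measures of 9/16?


Solution.
Time signature 9/16: the bottom number 16 means the sixteenth note gets one count
The top number 9 means 9 sixteenth-note beats per measure
Total = 9 × 2 measures
= 18 sixteenth-note beats


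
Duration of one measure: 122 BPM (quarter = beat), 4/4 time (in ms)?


Solution.
Quarter-note beat duration = 60000 / 122 ms
Beats per measure (4/4) = 4
One measure = 4 × 60000 / 122 = 240000 / 122 ms
= 1967.2 ms


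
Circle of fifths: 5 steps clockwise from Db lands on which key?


Each clockwise step on the circle of fifths moves up a perfect 5th
From Db: Db → Ab → Eb → Bb → F → C
= C
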